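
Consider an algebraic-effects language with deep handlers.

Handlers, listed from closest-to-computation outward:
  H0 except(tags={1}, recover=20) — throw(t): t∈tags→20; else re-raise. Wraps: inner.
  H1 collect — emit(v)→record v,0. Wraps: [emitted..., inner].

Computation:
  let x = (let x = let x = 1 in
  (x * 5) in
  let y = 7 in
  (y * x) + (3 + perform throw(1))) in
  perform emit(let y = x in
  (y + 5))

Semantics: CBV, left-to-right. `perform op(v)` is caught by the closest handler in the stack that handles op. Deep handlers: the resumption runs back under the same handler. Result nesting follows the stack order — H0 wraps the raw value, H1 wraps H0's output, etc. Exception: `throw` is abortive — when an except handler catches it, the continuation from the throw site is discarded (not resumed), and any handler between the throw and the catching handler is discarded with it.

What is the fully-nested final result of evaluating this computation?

Evaluation trace:
throw(1) @ H0 caught ⇒ 20
H1 returns [20]
= [20]

Answer: [20]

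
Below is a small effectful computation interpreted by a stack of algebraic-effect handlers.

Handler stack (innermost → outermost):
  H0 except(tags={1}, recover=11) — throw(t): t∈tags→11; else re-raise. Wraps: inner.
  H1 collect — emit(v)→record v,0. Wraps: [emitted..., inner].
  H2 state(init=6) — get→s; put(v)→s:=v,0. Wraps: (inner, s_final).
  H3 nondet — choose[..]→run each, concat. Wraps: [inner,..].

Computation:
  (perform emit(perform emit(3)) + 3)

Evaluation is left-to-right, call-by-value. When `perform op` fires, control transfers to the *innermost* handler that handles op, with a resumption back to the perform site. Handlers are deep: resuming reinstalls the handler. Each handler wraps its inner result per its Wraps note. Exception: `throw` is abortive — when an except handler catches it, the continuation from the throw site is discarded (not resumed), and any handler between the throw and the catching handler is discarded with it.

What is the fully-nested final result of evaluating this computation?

Answer: [([3, 0, 3], 6)]

Step-by-step:
emit(3) @ H1 ⇒ out+=3
emit(0) @ H1 ⇒ out+=0
H0 returns 3
H1 returns [3, 0, 3]
H2 returns ([3, 0, 3], 6)
H3 returns [([3, 0, 3], 6)]
= [([3, 0, 3], 6)]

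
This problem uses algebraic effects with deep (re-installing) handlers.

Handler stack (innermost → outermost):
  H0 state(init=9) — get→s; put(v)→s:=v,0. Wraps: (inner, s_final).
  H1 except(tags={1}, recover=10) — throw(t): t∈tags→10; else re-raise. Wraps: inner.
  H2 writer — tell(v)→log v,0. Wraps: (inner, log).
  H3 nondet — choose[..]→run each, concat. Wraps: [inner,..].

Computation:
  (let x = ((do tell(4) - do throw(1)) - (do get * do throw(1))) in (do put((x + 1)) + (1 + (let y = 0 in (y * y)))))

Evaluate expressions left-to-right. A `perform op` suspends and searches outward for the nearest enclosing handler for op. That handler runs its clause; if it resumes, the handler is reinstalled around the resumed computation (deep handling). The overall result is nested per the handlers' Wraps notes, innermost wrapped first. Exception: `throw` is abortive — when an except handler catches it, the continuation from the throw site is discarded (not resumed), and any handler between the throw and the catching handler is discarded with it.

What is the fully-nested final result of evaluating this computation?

Working:
tell(4) @ H2 ⇒ log+=4
throw(1) @ H1 caught ⇒ 10
H2 returns (10, (4))
H3 returns [(10, (4))]
= [(10, (4))]

Answer: [(10, (4))]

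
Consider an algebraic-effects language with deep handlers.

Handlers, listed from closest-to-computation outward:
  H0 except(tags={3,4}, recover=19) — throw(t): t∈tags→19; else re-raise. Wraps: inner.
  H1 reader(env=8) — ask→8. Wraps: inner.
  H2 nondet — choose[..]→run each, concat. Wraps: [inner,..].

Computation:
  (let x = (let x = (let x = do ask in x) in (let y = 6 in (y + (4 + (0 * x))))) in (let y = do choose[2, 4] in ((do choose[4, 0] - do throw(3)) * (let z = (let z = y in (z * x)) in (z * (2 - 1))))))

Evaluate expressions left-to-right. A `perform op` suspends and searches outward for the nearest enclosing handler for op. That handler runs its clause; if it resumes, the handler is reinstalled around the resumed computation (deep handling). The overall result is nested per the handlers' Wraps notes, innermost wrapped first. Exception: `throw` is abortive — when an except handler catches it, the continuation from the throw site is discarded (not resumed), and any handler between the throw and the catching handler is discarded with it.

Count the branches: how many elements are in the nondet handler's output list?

Step-by-step:
ask @ H1 ⇒ 8
choose[2, 4] @ H2
  branch[0] choose=2:
    choose[4, 0] @ H2
      branch[0] choose=4:
        throw(3) @ H0 caught ⇒ 19
        H1 returns 19
        H2 returns [19]
      branch[1] choose=0:
        throw(3) @ H0 caught ⇒ 19
        H1 returns 19
        H2 returns [19]
  branch[1] choose=4:
    choose[4, 0] @ H2
      branch[0] choose=4:
        throw(3) @ H0 caught ⇒ 19
        H1 returns 19
        H2 returns [19]
      branch[1] choose=0:
        throw(3) @ H0 caught ⇒ 19
        H1 returns 19
        H2 returns [19]
= [19, 19, 19, 19]

Answer: 4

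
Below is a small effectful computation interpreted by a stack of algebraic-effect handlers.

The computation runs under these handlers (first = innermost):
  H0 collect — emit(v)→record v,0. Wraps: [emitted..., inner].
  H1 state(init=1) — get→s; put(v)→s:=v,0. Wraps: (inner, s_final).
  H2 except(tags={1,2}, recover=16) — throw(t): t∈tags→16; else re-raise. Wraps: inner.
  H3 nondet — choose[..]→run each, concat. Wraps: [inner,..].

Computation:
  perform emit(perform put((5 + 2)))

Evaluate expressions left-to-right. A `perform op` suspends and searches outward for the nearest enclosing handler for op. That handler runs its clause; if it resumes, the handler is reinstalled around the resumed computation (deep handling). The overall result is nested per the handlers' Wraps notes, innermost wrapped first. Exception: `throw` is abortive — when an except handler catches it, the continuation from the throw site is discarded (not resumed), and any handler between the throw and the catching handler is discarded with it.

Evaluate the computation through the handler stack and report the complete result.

Answer: [([0, 0], 7)]

Working:
put(7) @ H1 ⇒ s:=7
emit(0) @ H0 ⇒ out+=0
H0 returns [0, 0]
H1 returns ([0, 0], 7)
H2 returns ([0, 0], 7)
H3 returns [([0, 0], 7)]
= [([0, 0], 7)]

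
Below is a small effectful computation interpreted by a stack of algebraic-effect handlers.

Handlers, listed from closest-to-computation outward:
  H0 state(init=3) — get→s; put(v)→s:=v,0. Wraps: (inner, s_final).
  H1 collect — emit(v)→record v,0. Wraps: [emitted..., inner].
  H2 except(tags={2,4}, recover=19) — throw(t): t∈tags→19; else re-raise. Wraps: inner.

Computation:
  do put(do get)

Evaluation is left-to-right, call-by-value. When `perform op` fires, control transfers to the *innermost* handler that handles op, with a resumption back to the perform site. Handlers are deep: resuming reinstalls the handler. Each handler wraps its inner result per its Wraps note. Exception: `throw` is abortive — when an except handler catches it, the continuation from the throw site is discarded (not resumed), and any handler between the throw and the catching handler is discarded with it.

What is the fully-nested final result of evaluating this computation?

Answer: [(0, 3)]

Evaluation trace:
get @ H0 ⇒ 3
put(3) @ H0 ⇒ s:=3
H0 returns (0, 3)
H1 returns [(0, 3)]
H2 returns [(0, 3)]
= [(0, 3)]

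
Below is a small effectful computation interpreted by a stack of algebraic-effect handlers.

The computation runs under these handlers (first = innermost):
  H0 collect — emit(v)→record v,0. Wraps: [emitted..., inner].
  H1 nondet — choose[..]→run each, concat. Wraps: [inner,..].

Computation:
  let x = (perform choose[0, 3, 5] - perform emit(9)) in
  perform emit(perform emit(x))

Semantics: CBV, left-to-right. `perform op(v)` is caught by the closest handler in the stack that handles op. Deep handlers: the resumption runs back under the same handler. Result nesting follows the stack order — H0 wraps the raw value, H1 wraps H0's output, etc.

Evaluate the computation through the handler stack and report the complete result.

Evaluation trace:
choose[0, 3, 5] @ H1
  branch[0] choose=0:
    emit(9) @ H0 ⇒ out+=9
    emit(0) @ H0 ⇒ out+=0
    emit(0) @ H0 ⇒ out+=0
    H0 returns [9, 0, 0, 0]
    H1 returns [[9, 0, 0, 0]]
  branch[1] choose=3:
    emit(9) @ H0 ⇒ out+=9
    emit(3) @ H0 ⇒ out+=3
    emit(0) @ H0 ⇒ out+=0
    H0 returns [9, 3, 0, 0]
    H1 returns [[9, 3, 0, 0]]
  branch[2] choose=5:
    emit(9) @ H0 ⇒ out+=9
    emit(5) @ H0 ⇒ out+=5
    emit(0) @ H0 ⇒ out+=0
    H0 returns [9, 5, 0, 0]
    H1 returns [[9, 5, 0, 0]]
= [[9, 0, 0, 0], [9, 3, 0, 0], [9, 5, 0, 0]]

Answer: [[9, 0, 0, 0], [9, 3, 0, 0], [9, 5, 0, 0]]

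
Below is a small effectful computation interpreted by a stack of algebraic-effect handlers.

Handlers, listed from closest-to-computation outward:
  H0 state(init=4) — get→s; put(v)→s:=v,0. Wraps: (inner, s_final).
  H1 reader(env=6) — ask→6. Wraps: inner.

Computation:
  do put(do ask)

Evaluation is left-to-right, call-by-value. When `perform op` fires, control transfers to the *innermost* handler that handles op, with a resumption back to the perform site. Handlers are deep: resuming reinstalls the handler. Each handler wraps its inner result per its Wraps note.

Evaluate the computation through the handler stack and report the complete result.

Evaluation trace:
ask @ H1 ⇒ 6
put(6) @ H0 ⇒ s:=6
H0 returns (0, 6)
H1 returns (0, 6)
= (0, 6)

Answer: (0, 6)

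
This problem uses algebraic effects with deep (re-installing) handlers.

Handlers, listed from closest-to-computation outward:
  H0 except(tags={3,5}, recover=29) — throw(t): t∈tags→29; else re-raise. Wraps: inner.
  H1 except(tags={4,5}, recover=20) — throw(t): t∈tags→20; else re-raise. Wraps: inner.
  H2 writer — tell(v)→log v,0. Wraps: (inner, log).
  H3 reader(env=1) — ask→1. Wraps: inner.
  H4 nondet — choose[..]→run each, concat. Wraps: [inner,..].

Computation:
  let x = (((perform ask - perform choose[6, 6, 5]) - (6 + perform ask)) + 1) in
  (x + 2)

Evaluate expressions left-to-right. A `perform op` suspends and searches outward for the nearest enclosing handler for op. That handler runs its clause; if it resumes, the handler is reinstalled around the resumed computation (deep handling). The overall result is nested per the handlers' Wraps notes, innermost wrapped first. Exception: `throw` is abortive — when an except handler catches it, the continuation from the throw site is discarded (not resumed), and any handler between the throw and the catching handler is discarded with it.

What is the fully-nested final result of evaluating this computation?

Answer: [(-9, ()), (-9, ()), (-8, ())]

Step-by-step:
ask @ H3 ⇒ 1
choose[6, 6, 5] @ H4
  branch[0] choose=6:
    ask @ H3 ⇒ 1
    H0 returns -9
    H1 returns -9
    H2 returns (-9, ())
    H3 returns (-9, ())
    H4 returns [(-9, ())]
  branch[1] choose=6:
    ask @ H3 ⇒ 1
    H0 returns -9
    H1 returns -9
    H2 returns (-9, ())
    H3 returns (-9, ())
    H4 returns [(-9, ())]
  branch[2] choose=5:
    ask @ H3 ⇒ 1
    H0 returns -8
    H1 returns -8
    H2 returns (-8, ())
    H3 returns (-8, ())
    H4 returns [(-8, ())]
= [(-9, ()), (-9, ()), (-8, ())]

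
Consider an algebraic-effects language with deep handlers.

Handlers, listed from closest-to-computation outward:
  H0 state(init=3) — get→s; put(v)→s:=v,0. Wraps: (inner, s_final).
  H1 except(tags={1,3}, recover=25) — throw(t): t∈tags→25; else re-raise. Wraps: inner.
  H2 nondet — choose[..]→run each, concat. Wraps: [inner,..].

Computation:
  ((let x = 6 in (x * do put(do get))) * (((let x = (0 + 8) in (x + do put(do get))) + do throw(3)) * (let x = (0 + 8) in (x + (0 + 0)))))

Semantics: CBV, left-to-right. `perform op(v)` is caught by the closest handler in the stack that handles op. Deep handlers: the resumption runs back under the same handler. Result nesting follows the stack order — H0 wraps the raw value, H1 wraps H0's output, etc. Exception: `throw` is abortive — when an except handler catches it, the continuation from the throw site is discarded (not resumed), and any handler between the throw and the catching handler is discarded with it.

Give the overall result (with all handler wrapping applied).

Answer: [25]

Step-by-step:
get @ H0 ⇒ 3
put(3) @ H0 ⇒ s:=3
get @ H0 ⇒ 3
put(3) @ H0 ⇒ s:=3
throw(3) @ H1 caught ⇒ 25
H2 returns [25]
= [25]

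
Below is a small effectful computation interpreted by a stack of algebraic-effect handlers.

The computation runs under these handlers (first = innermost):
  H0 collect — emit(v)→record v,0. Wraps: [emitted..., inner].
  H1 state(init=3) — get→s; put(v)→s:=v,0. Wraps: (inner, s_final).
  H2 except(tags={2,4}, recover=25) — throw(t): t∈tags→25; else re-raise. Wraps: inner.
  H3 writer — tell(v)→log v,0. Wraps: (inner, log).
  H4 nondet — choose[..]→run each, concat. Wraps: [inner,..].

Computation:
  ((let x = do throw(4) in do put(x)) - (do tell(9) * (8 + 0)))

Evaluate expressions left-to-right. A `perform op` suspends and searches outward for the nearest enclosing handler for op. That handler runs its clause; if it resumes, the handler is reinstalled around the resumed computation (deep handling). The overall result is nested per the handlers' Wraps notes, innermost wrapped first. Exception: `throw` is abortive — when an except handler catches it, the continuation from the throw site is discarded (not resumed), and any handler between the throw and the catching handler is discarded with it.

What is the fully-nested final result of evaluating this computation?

Working:
throw(4) @ H2 caught ⇒ 25
H3 returns (25, ())
H4 returns [(25, ())]
= [(25, ())]

Answer: [(25, ())]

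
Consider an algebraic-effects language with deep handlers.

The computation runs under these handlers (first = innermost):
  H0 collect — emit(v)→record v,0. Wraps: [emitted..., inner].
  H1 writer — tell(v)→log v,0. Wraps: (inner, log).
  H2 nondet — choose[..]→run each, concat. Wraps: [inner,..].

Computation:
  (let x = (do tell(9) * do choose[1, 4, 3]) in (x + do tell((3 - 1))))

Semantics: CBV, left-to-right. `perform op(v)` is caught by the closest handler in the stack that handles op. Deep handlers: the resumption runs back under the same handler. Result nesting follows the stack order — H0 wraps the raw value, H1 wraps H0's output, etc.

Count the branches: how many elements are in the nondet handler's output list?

Answer: 3

Working:
tell(9) @ H1 ⇒ log+=9
choose[1, 4, 3] @ H2
  branch[0] choose=1:
    tell(2) @ H1 ⇒ log+=2
    H0 returns [0]
    H1 returns ([0], (9, 2))
    H2 returns [([0], (9, 2))]
  branch[1] choose=4:
    tell(2) @ H1 ⇒ log+=2
    H0 returns [0]
    H1 returns ([0], (9, 2))
    H2 returns [([0], (9, 2))]
  branch[2] choose=3:
    tell(2) @ H1 ⇒ log+=2
    H0 returns [0]
    H1 returns ([0], (9, 2))
    H2 returns [([0], (9, 2))]
= [([0], (9, 2)), ([0], (9, 2)), ([0], (9, 2))]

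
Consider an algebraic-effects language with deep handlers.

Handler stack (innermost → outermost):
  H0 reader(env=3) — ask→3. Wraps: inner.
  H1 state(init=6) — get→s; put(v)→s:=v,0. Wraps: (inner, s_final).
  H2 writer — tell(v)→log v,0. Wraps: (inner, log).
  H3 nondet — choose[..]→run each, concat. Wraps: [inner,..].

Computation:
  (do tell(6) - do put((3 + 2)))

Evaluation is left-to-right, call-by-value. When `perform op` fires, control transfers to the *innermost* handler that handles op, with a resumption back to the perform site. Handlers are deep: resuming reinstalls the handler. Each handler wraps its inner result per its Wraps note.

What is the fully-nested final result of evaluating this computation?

Working:
tell(6) @ H2 ⇒ log+=6
put(5) @ H1 ⇒ s:=5
H0 returns 0
H1 returns (0, 5)
H2 returns ((0, 5), (6))
H3 returns [((0, 5), (6))]
= [((0, 5), (6))]

Answer: [((0, 5), (6))]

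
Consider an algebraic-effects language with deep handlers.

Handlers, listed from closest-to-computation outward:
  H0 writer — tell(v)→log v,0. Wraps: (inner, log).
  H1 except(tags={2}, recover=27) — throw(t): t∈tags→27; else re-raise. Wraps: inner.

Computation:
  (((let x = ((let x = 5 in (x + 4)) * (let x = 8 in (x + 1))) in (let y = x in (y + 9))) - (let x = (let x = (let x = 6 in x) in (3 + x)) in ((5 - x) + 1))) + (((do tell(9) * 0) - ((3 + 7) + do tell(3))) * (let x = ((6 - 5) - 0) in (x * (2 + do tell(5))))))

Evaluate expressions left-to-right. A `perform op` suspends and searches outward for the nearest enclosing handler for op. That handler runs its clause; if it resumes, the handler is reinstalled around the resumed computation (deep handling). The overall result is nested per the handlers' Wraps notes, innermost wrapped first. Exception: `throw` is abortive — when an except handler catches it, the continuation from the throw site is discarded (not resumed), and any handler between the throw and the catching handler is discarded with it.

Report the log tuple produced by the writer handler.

Step-by-step:
tell(9) @ H0 ⇒ log+=9
tell(3) @ H0 ⇒ log+=3
tell(5) @ H0 ⇒ log+=5
H0 returns (73, (9, 3, 5))
H1 returns (73, (9, 3, 5))
= (73, (9, 3, 5))

Answer: (9, 3, 5)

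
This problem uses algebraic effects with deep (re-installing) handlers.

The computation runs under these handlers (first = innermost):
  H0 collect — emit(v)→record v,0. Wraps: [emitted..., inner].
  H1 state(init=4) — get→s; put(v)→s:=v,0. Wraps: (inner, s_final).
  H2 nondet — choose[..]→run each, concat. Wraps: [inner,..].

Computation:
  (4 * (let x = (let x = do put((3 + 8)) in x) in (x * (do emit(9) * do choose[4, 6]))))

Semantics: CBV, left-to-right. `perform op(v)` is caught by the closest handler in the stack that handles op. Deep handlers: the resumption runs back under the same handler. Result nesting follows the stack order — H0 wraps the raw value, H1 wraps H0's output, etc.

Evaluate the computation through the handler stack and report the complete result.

Working:
put(11) @ H1 ⇒ s:=11
emit(9) @ H0 ⇒ out+=9
choose[4, 6] @ H2
  branch[0] choose=4:
    H0 returns [9, 0]
    H1 returns ([9, 0], 11)
    H2 returns [([9, 0], 11)]
  branch[1] choose=6:
    H0 returns [9, 0]
    H1 returns ([9, 0], 11)
    H2 returns [([9, 0], 11)]
= [([9, 0], 11), ([9, 0], 11)]

Answer: [([9, 0], 11), ([9, 0], 11)]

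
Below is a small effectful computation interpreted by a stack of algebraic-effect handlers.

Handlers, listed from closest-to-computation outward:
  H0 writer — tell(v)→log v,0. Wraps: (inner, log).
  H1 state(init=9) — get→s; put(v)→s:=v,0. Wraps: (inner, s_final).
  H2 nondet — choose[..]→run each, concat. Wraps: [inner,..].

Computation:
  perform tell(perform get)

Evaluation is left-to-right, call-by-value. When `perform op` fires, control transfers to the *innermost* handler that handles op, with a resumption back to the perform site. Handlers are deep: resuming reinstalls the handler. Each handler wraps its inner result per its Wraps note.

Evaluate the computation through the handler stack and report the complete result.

Working:
get @ H1 ⇒ 9
tell(9) @ H0 ⇒ log+=9
H0 returns (0, (9))
H1 returns ((0, (9)), 9)
H2 returns [((0, (9)), 9)]
= [((0, (9)), 9)]

Answer: [((0, (9)), 9)]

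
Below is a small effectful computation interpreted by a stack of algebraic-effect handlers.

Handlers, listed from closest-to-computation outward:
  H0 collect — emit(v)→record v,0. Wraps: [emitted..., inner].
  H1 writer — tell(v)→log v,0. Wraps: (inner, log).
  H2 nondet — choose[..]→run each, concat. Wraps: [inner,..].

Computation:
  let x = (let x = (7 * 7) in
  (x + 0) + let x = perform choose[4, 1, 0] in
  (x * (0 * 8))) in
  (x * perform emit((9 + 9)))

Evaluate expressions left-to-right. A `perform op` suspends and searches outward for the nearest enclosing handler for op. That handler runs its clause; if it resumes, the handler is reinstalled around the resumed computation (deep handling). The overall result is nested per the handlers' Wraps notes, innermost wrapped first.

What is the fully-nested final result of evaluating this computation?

Answer: [([18, 0], ()), ([18, 0], ()), ([18, 0], ())]

Evaluation trace:
choose[4, 1, 0] @ H2
  branch[0] choose=4:
    emit(18) @ H0 ⇒ out+=18
    H0 returns [18, 0]
    H1 returns ([18, 0], ())
    H2 returns [([18, 0], ())]
  branch[1] choose=1:
    emit(18) @ H0 ⇒ out+=18
    H0 returns [18, 0]
    H1 returns ([18, 0], ())
    H2 returns [([18, 0], ())]
  branch[2] choose=0:
    emit(18) @ H0 ⇒ out+=18
    H0 returns [18, 0]
    H1 returns ([18, 0], ())
    H2 returns [([18, 0], ())]
= [([18, 0], ()), ([18, 0], ()), ([18, 0], ())]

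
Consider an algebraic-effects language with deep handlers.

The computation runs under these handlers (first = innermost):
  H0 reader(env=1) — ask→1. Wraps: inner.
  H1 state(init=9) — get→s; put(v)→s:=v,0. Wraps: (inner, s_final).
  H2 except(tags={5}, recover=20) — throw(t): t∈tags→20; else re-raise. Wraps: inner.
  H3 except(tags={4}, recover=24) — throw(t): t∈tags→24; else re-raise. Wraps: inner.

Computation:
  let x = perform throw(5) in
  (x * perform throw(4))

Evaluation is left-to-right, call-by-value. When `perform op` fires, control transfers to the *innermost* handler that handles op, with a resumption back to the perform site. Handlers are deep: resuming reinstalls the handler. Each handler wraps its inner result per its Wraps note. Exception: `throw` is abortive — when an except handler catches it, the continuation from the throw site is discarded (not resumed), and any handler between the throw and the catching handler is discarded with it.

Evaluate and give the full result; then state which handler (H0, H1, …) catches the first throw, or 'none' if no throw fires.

Answer: 20 ; first throw caught by: H2

Evaluation trace:
throw(5) @ H2 caught ⇒ 20
H3 returns 20
= 20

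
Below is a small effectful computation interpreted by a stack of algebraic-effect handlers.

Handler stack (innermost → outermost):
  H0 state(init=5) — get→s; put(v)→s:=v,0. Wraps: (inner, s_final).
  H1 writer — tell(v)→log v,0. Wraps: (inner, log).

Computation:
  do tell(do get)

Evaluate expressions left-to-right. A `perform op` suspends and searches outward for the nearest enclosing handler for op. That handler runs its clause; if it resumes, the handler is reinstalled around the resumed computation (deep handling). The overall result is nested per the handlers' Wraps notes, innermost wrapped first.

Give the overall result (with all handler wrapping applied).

Answer: ((0, 5), (5))

Evaluation trace:
get @ H0 ⇒ 5
tell(5) @ H1 ⇒ log+=5
H0 returns (0, 5)
H1 returns ((0, 5), (5))
= ((0, 5), (5))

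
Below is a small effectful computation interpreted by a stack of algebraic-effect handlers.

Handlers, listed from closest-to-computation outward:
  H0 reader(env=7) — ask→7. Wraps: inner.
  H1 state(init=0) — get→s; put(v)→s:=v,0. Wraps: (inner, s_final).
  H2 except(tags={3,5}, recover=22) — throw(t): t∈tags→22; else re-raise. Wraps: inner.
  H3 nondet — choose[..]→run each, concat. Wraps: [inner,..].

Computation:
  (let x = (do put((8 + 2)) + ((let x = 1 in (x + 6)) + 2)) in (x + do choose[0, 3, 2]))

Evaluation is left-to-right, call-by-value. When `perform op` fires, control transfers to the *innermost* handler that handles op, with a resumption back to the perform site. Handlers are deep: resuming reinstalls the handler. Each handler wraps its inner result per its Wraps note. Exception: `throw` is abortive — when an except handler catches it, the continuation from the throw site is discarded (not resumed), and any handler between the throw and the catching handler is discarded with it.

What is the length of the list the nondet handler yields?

Answer: 3

Evaluation trace:
put(10) @ H1 ⇒ s:=10
choose[0, 3, 2] @ H3
  branch[0] choose=0:
    H0 returns 9
    H1 returns (9, 10)
    H2 returns (9, 10)
    H3 returns [(9, 10)]
  branch[1] choose=3:
    H0 returns 12
    H1 returns (12, 10)
    H2 returns (12, 10)
    H3 returns [(12, 10)]
  branch[2] choose=2:
    H0 returns 11
    H1 returns (11, 10)
    H2 returns (11, 10)
    H3 returns [(11, 10)]
= [(9, 10), (12, 10), (11, 10)]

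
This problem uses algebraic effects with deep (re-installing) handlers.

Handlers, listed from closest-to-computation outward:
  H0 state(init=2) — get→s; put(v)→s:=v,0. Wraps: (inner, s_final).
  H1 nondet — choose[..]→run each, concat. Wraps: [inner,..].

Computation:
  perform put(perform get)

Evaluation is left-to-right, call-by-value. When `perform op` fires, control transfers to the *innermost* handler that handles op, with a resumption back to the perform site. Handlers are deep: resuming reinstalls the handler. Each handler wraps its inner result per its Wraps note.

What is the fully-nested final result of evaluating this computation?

Answer: [(0, 2)]

Step-by-step:
get @ H0 ⇒ 2
put(2) @ H0 ⇒ s:=2
H0 returns (0, 2)
H1 returns [(0, 2)]
= [(0, 2)]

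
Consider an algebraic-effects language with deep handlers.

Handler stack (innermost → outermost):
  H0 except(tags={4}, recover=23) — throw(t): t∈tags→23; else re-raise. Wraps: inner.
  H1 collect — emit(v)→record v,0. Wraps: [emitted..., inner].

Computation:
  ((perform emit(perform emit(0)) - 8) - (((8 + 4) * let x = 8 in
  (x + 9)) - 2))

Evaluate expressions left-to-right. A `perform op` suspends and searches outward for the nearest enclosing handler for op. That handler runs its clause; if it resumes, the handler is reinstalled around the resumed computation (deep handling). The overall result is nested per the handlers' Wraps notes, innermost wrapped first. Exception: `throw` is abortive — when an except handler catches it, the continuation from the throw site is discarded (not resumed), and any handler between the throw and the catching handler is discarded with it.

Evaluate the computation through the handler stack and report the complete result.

Evaluation trace:
emit(0) @ H1 ⇒ out+=0
emit(0) @ H1 ⇒ out+=0
H0 returns -210
H1 returns [0, 0, -210]
= [0, 0, -210]

Answer: [0, 0, -210]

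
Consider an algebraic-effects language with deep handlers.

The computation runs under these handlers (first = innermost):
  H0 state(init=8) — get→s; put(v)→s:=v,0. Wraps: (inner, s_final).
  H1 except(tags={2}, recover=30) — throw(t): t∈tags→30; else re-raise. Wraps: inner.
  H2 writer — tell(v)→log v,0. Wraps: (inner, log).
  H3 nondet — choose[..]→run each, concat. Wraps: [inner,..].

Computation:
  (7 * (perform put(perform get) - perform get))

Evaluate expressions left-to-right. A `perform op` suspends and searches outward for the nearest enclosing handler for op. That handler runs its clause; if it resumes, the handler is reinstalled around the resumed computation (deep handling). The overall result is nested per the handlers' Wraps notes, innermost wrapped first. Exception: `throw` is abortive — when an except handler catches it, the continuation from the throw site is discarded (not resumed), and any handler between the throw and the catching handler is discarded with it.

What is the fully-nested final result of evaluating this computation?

Step-by-step:
get @ H0 ⇒ 8
put(8) @ H0 ⇒ s:=8
get @ H0 ⇒ 8
H0 returns (-56, 8)
H1 returns (-56, 8)
H2 returns ((-56, 8), ())
H3 returns [((-56, 8), ())]
= [((-56, 8), ())]

Answer: [((-56, 8), ())]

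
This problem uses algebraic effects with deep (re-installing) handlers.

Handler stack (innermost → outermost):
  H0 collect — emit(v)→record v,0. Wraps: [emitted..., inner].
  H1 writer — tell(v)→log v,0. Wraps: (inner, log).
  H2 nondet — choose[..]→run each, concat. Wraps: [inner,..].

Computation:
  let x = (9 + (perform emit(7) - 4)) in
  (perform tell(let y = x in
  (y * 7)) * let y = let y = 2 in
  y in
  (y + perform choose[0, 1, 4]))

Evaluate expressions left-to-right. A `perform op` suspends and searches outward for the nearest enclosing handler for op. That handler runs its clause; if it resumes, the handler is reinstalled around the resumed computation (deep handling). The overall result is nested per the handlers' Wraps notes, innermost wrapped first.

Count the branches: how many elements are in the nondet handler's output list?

Working:
emit(7) @ H0 ⇒ out+=7
tell(35) @ H1 ⇒ log+=35
choose[0, 1, 4] @ H2
  branch[0] choose=0:
    H0 returns [7, 0]
    H1 returns ([7, 0], (35))
    H2 returns [([7, 0], (35))]
  branch[1] choose=1:
    H0 returns [7, 0]
    H1 returns ([7, 0], (35))
    H2 returns [([7, 0], (35))]
  branch[2] choose=4:
    H0 returns [7, 0]
    H1 returns ([7, 0], (35))
    H2 returns [([7, 0], (35))]
= [([7, 0], (35)), ([7, 0], (35)), ([7, 0], (35))]

Answer: 3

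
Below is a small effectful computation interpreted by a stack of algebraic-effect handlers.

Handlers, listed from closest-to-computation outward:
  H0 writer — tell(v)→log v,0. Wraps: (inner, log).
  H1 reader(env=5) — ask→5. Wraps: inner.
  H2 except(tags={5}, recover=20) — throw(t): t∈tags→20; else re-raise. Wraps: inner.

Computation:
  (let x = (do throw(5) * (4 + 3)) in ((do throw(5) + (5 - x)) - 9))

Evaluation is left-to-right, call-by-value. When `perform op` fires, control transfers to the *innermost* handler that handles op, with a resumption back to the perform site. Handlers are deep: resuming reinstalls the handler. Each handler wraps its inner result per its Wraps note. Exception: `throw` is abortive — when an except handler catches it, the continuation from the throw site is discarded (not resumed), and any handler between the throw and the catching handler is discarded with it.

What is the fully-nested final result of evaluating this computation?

Answer: 20

Step-by-step:
throw(5) @ H2 caught ⇒ 20
= 20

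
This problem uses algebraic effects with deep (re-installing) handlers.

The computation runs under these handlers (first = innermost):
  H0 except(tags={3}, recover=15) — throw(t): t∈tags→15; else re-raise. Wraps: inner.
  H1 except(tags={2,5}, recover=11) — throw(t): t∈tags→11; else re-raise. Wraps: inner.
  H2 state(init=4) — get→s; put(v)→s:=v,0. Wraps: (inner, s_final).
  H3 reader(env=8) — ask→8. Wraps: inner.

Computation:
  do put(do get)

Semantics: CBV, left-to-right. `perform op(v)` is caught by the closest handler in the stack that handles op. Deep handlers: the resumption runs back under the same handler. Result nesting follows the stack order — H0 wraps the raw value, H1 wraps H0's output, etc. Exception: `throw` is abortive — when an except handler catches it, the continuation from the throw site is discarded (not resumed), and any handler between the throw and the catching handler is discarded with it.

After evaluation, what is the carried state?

Answer: 4

Step-by-step:
get @ H2 ⇒ 4
put(4) @ H2 ⇒ s:=4
H0 returns 0
H1 returns 0
H2 returns (0, 4)
H3 returns (0, 4)
= (0, 4)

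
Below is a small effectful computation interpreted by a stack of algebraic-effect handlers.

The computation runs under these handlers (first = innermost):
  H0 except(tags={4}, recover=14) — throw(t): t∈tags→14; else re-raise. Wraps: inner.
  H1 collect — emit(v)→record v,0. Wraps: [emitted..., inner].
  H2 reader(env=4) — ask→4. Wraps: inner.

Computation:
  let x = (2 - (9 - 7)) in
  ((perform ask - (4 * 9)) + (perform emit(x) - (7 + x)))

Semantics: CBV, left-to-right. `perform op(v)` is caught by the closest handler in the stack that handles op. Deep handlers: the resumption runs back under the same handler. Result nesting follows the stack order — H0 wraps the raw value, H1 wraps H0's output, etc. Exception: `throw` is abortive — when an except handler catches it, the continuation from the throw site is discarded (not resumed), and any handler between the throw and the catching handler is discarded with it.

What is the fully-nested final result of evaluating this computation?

Answer: [0, -39]

Working:
ask @ H2 ⇒ 4
emit(0) @ H1 ⇒ out+=0
H0 returns -39
H1 returns [0, -39]
H2 returns [0, -39]
= [0, -39]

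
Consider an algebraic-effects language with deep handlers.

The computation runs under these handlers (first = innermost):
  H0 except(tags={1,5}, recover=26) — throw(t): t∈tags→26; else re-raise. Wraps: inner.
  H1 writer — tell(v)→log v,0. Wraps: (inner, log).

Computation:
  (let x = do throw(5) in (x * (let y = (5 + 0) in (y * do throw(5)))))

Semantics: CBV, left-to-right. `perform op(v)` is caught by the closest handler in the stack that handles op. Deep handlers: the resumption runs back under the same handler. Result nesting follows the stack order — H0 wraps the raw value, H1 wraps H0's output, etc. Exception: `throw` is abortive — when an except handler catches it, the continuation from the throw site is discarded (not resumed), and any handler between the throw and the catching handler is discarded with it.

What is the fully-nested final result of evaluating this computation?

Answer: (26, ())

Working:
throw(5) @ H0 caught ⇒ 26
H1 returns (26, ())
= (26, ())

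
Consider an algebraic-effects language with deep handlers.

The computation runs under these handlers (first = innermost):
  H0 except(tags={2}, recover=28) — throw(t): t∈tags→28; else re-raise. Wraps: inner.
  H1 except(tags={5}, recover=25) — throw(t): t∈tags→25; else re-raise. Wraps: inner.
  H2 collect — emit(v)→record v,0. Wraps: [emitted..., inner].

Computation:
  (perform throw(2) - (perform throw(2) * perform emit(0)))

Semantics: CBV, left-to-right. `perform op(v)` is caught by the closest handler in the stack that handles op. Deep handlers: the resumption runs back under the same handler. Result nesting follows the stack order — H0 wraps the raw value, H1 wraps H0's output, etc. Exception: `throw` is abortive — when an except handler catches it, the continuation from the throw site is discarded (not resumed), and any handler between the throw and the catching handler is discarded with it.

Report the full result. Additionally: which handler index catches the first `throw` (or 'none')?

Working:
throw(2) @ H0 caught ⇒ 28
H1 returns 28
H2 returns [28]
= [28]

Answer: [28] ; first throw caught by: H0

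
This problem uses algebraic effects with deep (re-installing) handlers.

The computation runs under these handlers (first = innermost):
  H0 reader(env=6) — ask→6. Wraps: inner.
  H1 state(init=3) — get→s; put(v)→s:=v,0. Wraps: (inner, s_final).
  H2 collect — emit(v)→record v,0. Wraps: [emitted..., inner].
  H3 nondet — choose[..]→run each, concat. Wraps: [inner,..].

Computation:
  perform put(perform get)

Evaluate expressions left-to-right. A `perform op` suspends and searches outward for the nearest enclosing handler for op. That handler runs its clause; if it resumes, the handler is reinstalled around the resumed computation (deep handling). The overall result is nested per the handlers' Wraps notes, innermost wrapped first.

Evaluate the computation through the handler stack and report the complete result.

Step-by-step:
get @ H1 ⇒ 3
put(3) @ H1 ⇒ s:=3
H0 returns 0
H1 returns (0, 3)
H2 returns [(0, 3)]
H3 returns [[(0, 3)]]
= [[(0, 3)]]

Answer: [[(0, 3)]]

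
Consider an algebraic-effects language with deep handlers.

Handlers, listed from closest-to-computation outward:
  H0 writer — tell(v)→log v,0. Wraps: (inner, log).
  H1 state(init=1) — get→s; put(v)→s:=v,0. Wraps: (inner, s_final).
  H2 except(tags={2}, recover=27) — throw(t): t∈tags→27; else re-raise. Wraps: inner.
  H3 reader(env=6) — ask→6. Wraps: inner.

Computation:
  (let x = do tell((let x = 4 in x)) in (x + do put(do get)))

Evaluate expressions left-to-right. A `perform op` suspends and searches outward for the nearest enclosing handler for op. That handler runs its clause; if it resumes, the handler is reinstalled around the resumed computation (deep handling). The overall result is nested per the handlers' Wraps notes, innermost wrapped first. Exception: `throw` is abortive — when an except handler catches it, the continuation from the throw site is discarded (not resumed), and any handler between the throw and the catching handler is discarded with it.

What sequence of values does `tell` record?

Answer: (4)

Step-by-step:
tell(4) @ H0 ⇒ log+=4
get @ H1 ⇒ 1
put(1) @ H1 ⇒ s:=1
H0 returns (0, (4))
H1 returns ((0, (4)), 1)
H2 returns ((0, (4)), 1)
H3 returns ((0, (4)), 1)
= ((0, (4)), 1)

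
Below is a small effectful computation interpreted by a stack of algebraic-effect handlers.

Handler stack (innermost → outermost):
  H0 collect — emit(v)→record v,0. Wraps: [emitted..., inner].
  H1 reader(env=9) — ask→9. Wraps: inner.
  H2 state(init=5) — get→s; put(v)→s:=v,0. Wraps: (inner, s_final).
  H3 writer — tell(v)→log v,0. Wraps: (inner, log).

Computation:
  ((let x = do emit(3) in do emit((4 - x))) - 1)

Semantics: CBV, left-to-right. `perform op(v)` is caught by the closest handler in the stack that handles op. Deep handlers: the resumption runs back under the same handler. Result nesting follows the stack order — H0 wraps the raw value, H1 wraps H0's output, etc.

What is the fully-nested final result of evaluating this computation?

Answer: (([3, 4, -1], 5), ())

Working:
emit(3) @ H0 ⇒ out+=3
emit(4) @ H0 ⇒ out+=4
H0 returns [3, 4, -1]
H1 returns [3, 4, -1]
H2 returns ([3, 4, -1], 5)
H3 returns (([3, 4, -1], 5), ())
= (([3, 4, -1], 5), ())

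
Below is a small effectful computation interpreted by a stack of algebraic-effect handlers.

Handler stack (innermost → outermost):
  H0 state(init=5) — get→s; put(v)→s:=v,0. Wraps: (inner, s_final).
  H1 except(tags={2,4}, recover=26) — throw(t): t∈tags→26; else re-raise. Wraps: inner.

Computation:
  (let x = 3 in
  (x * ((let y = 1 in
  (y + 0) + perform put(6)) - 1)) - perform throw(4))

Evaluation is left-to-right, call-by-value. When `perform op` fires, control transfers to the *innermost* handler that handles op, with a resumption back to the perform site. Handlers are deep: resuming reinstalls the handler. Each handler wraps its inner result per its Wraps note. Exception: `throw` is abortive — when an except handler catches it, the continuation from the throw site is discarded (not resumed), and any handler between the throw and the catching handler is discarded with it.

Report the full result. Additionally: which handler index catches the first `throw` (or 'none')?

Answer: 26 ; first throw caught by: H1

Evaluation trace:
put(6) @ H0 ⇒ s:=6
throw(4) @ H1 caught ⇒ 26
= 26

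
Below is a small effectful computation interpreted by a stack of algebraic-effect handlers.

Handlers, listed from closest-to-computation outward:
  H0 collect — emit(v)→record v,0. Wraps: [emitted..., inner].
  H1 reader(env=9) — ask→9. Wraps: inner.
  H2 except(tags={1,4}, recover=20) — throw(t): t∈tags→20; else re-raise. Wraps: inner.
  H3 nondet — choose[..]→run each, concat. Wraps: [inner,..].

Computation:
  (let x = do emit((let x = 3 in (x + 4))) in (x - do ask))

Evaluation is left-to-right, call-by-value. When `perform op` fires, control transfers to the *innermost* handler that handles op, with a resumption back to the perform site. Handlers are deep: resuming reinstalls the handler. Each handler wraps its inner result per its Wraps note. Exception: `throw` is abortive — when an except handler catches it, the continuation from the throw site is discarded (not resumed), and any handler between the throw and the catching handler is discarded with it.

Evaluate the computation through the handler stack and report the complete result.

Step-by-step:
emit(7) @ H0 ⇒ out+=7
ask @ H1 ⇒ 9
H0 returns [7, -9]
H1 returns [7, -9]
H2 returns [7, -9]
H3 returns [[7, -9]]
= [[7, -9]]

Answer: [[7, -9]]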